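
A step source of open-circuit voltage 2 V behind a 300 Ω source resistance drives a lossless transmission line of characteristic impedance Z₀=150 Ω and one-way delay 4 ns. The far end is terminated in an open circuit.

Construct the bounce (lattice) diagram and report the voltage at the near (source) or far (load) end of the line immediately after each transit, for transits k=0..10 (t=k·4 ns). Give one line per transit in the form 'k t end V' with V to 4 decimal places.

0 0 source 0.6667
1 4 load 1.3333
2 8 source 1.5556
3 12 load 1.7778
4 16 source 1.8519
5 20 load 1.9259
6 24 source 1.9506
7 28 load 1.9753
8 32 source 1.9835
9 36 load 1.9918
10 40 source 1.9945

Γ_L=1.000000, Γ_S=0.333333; launch V₁=2·150/450=0.666667
k=0 src: V=0.6667
k=1 load: inc=0.666667, refl=0.666667·1.000000=0.6667; V=0.000000+0.666667+0.666667=1.3333
k=2 src: inc=0.666667, refl=0.666667·0.333333=0.2222; V=0.666667+0.666667+0.222222=1.5556
k=3 load: inc=0.222222, refl=0.222222·1.000000=0.2222; V=1.333333+0.222222+0.222222=1.7778
k=4 src: inc=0.222222, refl=0.222222·0.333333=0.0741; V=1.555556+0.222222+0.074074=1.8519
k=5 load: inc=0.074074, refl=0.074074·1.000000=0.0741; V=1.777778+0.074074+0.074074=1.9259
k=6 src: inc=0.074074, refl=0.074074·0.333333=0.0247; V=1.851852+0.074074+0.024691=1.9506
k=7 load: inc=0.024691, refl=0.024691·1.000000=0.0247; V=1.925926+0.024691+0.024691=1.9753
k=8 src: inc=0.024691, refl=0.024691·0.333333=0.0082; V=1.950617+0.024691+0.008230=1.9835
k=9 load: inc=0.008230, refl=0.008230·1.000000=0.0082; V=1.975309+0.008230+0.008230=1.9918
k=10 src: inc=0.008230, refl=0.008230·0.333333=0.0027; V=1.983539+0.008230+0.002743=1.9945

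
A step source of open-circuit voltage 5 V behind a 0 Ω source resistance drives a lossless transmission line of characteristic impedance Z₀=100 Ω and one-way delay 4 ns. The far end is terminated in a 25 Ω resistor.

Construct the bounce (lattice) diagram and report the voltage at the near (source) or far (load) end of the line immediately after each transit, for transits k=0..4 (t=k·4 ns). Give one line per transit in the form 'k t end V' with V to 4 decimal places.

Γ_L=-0.600000, Γ_S=-1.000000; launch V₁=5·100/100=5.000000
k=0 src: V=5.0000
k=1 load: inc=5.000000, refl=5.000000·-0.600000=-3.0000; V=0.000000+5.000000+-3.000000=2.0000
k=2 src: inc=-3.000000, refl=-3.000000·-1.000000=3.0000; V=5.000000+-3.000000+3.000000=5.0000
k=3 load: inc=3.000000, refl=3.000000·-0.600000=-1.8000; V=2.000000+3.000000+-1.800000=3.2000
k=4 src: inc=-1.800000, refl=-1.800000·-1.000000=1.8000; V=5.000000+-1.800000+1.800000=5.0000

0 0 source 5.0000
1 4 load 2.0000
2 8 source 5.0000
3 12 load 3.2000
4 16 source 5.0000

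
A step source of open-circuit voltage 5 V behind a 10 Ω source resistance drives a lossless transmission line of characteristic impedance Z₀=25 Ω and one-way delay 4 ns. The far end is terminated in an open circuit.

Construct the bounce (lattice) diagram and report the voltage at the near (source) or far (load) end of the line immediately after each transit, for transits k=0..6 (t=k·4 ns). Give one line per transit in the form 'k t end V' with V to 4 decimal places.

0 0 source 3.5714
1 4 load 7.1429
2 8 source 5.6122
3 12 load 4.0816
4 16 source 4.7376
5 20 load 5.3936
6 24 source 5.1125

Γ_L=1.000000, Γ_S=-0.428571; launch V₁=5·25/35=3.571429
k=0 src: V=3.5714
k=1 load: inc=3.571429, refl=3.571429·1.000000=3.5714; V=0.000000+3.571429+3.571429=7.1429
k=2 src: inc=3.571429, refl=3.571429·-0.428571=-1.5306; V=3.571429+3.571429+-1.530612=5.6122
k=3 load: inc=-1.530612, refl=-1.530612·1.000000=-1.5306; V=7.142857+-1.530612+-1.530612=4.0816
k=4 src: inc=-1.530612, refl=-1.530612·-0.428571=0.6560; V=5.612245+-1.530612+0.655977=4.7376
k=5 load: inc=0.655977, refl=0.655977·1.000000=0.6560; V=4.081633+0.655977+0.655977=5.3936
k=6 src: inc=0.655977, refl=0.655977·-0.428571=-0.2811; V=4.737609+0.655977+-0.281133=5.1125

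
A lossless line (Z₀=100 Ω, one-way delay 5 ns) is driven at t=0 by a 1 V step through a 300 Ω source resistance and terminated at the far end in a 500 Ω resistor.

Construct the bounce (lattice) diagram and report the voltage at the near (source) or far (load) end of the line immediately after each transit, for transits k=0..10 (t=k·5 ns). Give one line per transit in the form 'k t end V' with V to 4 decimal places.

Γ_L=0.666667, Γ_S=0.500000; launch V₁=1·100/400=0.250000
k=0 src: V=0.2500
k=1 load: inc=0.250000, refl=0.250000·0.666667=0.1667; V=0.000000+0.250000+0.166667=0.4167
k=2 src: inc=0.166667, refl=0.166667·0.500000=0.0833; V=0.250000+0.166667+0.083333=0.5000
k=3 load: inc=0.083333, refl=0.083333·0.666667=0.0556; V=0.416667+0.083333+0.055556=0.5556
k=4 src: inc=0.055556, refl=0.055556·0.500000=0.0278; V=0.500000+0.055556+0.027778=0.5833
k=5 load: inc=0.027778, refl=0.027778·0.666667=0.0185; V=0.555556+0.027778+0.018519=0.6019
k=6 src: inc=0.018519, refl=0.018519·0.500000=0.0093; V=0.583333+0.018519+0.009259=0.6111
k=7 load: inc=0.009259, refl=0.009259·0.666667=0.0062; V=0.601852+0.009259+0.006173=0.6173
k=8 src: inc=0.006173, refl=0.006173·0.500000=0.0031; V=0.611111+0.006173+0.003086=0.6204
k=9 load: inc=0.003086, refl=0.003086·0.666667=0.0021; V=0.617284+0.003086+0.002058=0.6224
k=10 src: inc=0.002058, refl=0.002058·0.500000=0.0010; V=0.620370+0.002058+0.001029=0.6235

0 0 source 0.2500
1 5 load 0.4167
2 10 source 0.5000
3 15 load 0.5556
4 20 source 0.5833
5 25 load 0.6019
6 30 source 0.6111
7 35 load 0.6173
8 40 source 0.6204
9 45 load 0.6224
10 50 source 0.6235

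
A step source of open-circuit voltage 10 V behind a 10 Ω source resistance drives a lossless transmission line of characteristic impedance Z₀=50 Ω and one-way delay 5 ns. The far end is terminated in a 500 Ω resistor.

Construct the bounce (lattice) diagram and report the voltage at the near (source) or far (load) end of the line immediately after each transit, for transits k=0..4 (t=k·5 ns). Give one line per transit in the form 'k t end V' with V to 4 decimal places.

Γ_L=0.818182, Γ_S=-0.666667; launch V₁=10·50/60=8.333333
k=0 src: V=8.3333
k=1 load: inc=8.333333, refl=8.333333·0.818182=6.8182; V=0.000000+8.333333+6.818182=15.1515
k=2 src: inc=6.818182, refl=6.818182·-0.666667=-4.5455; V=8.333333+6.818182+-4.545455=10.6061
k=3 load: inc=-4.545455, refl=-4.545455·0.818182=-3.7190; V=15.151515+-4.545455+-3.719008=6.8871
k=4 src: inc=-3.719008, refl=-3.719008·-0.666667=2.4793; V=10.606061+-3.719008+2.479339=9.3664

0 0 source 8.3333
1 5 load 15.1515
2 10 source 10.6061
3 15 load 6.8871
4 20 source 9.3664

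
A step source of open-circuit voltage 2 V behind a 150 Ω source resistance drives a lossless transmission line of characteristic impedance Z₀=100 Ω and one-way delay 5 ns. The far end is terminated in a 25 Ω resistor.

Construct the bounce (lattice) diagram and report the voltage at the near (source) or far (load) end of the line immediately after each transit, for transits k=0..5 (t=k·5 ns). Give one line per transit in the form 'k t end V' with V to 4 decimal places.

Γ_L=-0.600000, Γ_S=0.200000; launch V₁=2·100/250=0.800000
k=0 src: V=0.8000
k=1 load: inc=0.800000, refl=0.800000·-0.600000=-0.4800; V=0.000000+0.800000+-0.480000=0.3200
k=2 src: inc=-0.480000, refl=-0.480000·0.200000=-0.0960; V=0.800000+-0.480000+-0.096000=0.2240
k=3 load: inc=-0.096000, refl=-0.096000·-0.600000=0.0576; V=0.320000+-0.096000+0.057600=0.2816
k=4 src: inc=0.057600, refl=0.057600·0.200000=0.0115; V=0.224000+0.057600+0.011520=0.2931
k=5 load: inc=0.011520, refl=0.011520·-0.600000=-0.0069; V=0.281600+0.011520+-0.006912=0.2862

0 0 source 0.8000
1 5 load 0.3200
2 10 source 0.2240
3 15 load 0.2816
4 20 source 0.2931
5 25 load 0.2862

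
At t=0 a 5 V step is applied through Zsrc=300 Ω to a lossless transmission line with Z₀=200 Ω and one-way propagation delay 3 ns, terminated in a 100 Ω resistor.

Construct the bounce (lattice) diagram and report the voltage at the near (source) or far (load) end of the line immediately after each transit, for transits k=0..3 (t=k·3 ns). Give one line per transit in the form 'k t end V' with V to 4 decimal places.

0 0 source 2.0000
1 3 load 1.3333
2 6 source 1.2000
3 9 load 1.2444

Γ_L=-0.333333, Γ_S=0.200000; launch V₁=5·200/500=2.000000
k=0 src: V=2.0000
k=1 load: inc=2.000000, refl=2.000000·-0.333333=-0.6667; V=0.000000+2.000000+-0.666667=1.3333
k=2 src: inc=-0.666667, refl=-0.666667·0.200000=-0.1333; V=2.000000+-0.666667+-0.133333=1.2000
k=3 load: inc=-0.133333, refl=-0.133333·-0.333333=0.0444; V=1.333333+-0.133333+0.044444=1.2444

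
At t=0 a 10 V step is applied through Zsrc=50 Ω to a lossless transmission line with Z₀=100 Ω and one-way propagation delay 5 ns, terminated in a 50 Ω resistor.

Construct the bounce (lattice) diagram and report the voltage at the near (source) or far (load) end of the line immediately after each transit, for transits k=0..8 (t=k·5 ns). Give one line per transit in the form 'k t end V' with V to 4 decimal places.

Γ_L=-0.333333, Γ_S=-0.333333; launch V₁=10·100/150=6.666667
k=0 src: V=6.6667
k=1 load: inc=6.666667, refl=6.666667·-0.333333=-2.2222; V=0.000000+6.666667+-2.222222=4.4444
k=2 src: inc=-2.222222, refl=-2.222222·-0.333333=0.7407; V=6.666667+-2.222222+0.740741=5.1852
k=3 load: inc=0.740741, refl=0.740741·-0.333333=-0.2469; V=4.444444+0.740741+-0.246914=4.9383
k=4 src: inc=-0.246914, refl=-0.246914·-0.333333=0.0823; V=5.185185+-0.246914+0.082305=5.0206
k=5 load: inc=0.082305, refl=0.082305·-0.333333=-0.0274; V=4.938272+0.082305+-0.027435=4.9931
k=6 src: inc=-0.027435, refl=-0.027435·-0.333333=0.0091; V=5.020576+-0.027435+0.009145=5.0023
k=7 load: inc=0.009145, refl=0.009145·-0.333333=-0.0030; V=4.993141+0.009145+-0.003048=4.9992
k=8 src: inc=-0.003048, refl=-0.003048·-0.333333=0.0010; V=5.002286+-0.003048+0.001016=5.0003

0 0 source 6.6667
1 5 load 4.4444
2 10 source 5.1852
3 15 load 4.9383
4 20 source 5.0206
5 25 load 4.9931
6 30 source 5.0023
7 35 load 4.9992
8 40 source 5.0003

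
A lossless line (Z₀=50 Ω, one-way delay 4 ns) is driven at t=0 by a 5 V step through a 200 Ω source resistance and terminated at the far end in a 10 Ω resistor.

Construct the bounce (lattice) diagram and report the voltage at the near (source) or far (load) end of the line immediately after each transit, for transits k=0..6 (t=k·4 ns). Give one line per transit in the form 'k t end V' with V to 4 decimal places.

Γ_L=-0.666667, Γ_S=0.600000; launch V₁=5·50/250=1.000000
k=0 src: V=1.0000
k=1 load: inc=1.000000, refl=1.000000·-0.666667=-0.6667; V=0.000000+1.000000+-0.666667=0.3333
k=2 src: inc=-0.666667, refl=-0.666667·0.600000=-0.4000; V=1.000000+-0.666667+-0.400000=-0.0667
k=3 load: inc=-0.400000, refl=-0.400000·-0.666667=0.2667; V=0.333333+-0.400000+0.266667=0.2000
k=4 src: inc=0.266667, refl=0.266667·0.600000=0.1600; V=-0.066667+0.266667+0.160000=0.3600
k=5 load: inc=0.160000, refl=0.160000·-0.666667=-0.1067; V=0.200000+0.160000+-0.106667=0.2533
k=6 src: inc=-0.106667, refl=-0.106667·0.600000=-0.0640; V=0.360000+-0.106667+-0.064000=0.1893

0 0 source 1.0000
1 4 load 0.3333
2 8 source -0.0667
3 12 load 0.2000
4 16 source 0.3600
5 20 load 0.2533
6 24 source 0.1893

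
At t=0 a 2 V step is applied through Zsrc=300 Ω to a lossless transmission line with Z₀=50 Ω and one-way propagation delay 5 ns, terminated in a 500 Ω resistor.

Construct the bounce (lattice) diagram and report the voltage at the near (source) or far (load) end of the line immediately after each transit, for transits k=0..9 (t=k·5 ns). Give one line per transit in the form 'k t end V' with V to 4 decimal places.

0 0 source 0.2857
1 5 load 0.5195
2 10 source 0.6865
3 15 load 0.8231
4 20 source 0.9207
5 25 load 1.0005
6 30 source 1.0575
7 35 load 1.1042
8 40 source 1.1375
9 45 load 1.1648

Γ_L=0.818182, Γ_S=0.714286; launch V₁=2·50/350=0.285714
k=0 src: V=0.2857
k=1 load: inc=0.285714, refl=0.285714·0.818182=0.2338; V=0.000000+0.285714+0.233766=0.5195
k=2 src: inc=0.233766, refl=0.233766·0.714286=0.1670; V=0.285714+0.233766+0.166976=0.6865
k=3 load: inc=0.166976, refl=0.166976·0.818182=0.1366; V=0.519481+0.166976+0.136617=0.8231
k=4 src: inc=0.136617, refl=0.136617·0.714286=0.0976; V=0.686456+0.136617+0.097583=0.9207
k=5 load: inc=0.097583, refl=0.097583·0.818182=0.0798; V=0.823073+0.097583+0.079841=1.0005
k=6 src: inc=0.079841, refl=0.079841·0.714286=0.0570; V=0.920656+0.079841+0.057029=1.0575
k=7 load: inc=0.057029, refl=0.057029·0.818182=0.0467; V=1.000497+0.057029+0.046660=1.1042
k=8 src: inc=0.046660, refl=0.046660·0.714286=0.0333; V=1.057526+0.046660+0.033329=1.1375
k=9 load: inc=0.033329, refl=0.033329·0.818182=0.0273; V=1.104187+0.033329+0.027269=1.1648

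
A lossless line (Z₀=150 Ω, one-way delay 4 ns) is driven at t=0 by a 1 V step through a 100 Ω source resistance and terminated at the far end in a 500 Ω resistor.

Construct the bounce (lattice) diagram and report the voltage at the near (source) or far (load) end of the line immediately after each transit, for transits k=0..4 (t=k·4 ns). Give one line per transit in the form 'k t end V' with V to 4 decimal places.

0 0 source 0.6000
1 4 load 0.9231
2 8 source 0.8585
3 12 load 0.8237
4 16 source 0.8306

Γ_L=0.538462, Γ_S=-0.200000; launch V₁=1·150/250=0.600000
k=0 src: V=0.6000
k=1 load: inc=0.600000, refl=0.600000·0.538462=0.3231; V=0.000000+0.600000+0.323077=0.9231
k=2 src: inc=0.323077, refl=0.323077·-0.200000=-0.0646; V=0.600000+0.323077+-0.064615=0.8585
k=3 load: inc=-0.064615, refl=-0.064615·0.538462=-0.0348; V=0.923077+-0.064615+-0.034793=0.8237
k=4 src: inc=-0.034793, refl=-0.034793·-0.200000=0.0070; V=0.858462+-0.034793+0.006959=0.8306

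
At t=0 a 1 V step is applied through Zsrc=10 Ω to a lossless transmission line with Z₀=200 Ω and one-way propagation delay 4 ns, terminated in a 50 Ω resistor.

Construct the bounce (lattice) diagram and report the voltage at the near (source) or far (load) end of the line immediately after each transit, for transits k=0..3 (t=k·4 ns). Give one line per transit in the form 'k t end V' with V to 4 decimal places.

Γ_L=-0.600000, Γ_S=-0.904762; launch V₁=1·200/210=0.952381
k=0 src: V=0.9524
k=1 load: inc=0.952381, refl=0.952381·-0.600000=-0.5714; V=0.000000+0.952381+-0.571429=0.3810
k=2 src: inc=-0.571429, refl=-0.571429·-0.904762=0.5170; V=0.952381+-0.571429+0.517007=0.8980
k=3 load: inc=0.517007, refl=0.517007·-0.600000=-0.3102; V=0.380952+0.517007+-0.310204=0.5878

0 0 source 0.9524
1 4 load 0.3810
2 8 source 0.8980
3 12 load 0.5878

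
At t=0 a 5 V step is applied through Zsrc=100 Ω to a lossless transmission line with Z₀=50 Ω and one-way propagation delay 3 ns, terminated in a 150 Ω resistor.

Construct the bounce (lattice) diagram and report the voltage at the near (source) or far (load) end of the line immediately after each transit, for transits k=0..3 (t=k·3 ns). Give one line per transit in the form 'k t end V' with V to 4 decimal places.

0 0 source 1.6667
1 3 load 2.5000
2 6 source 2.7778
3 9 load 2.9167

Γ_L=0.500000, Γ_S=0.333333; launch V₁=5·50/150=1.666667
k=0 src: V=1.6667
k=1 load: inc=1.666667, refl=1.666667·0.500000=0.8333; V=0.000000+1.666667+0.833333=2.5000
k=2 src: inc=0.833333, refl=0.833333·0.333333=0.2778; V=1.666667+0.833333+0.277778=2.7778
k=3 load: inc=0.277778, refl=0.277778·0.500000=0.1389; V=2.500000+0.277778+0.138889=2.9167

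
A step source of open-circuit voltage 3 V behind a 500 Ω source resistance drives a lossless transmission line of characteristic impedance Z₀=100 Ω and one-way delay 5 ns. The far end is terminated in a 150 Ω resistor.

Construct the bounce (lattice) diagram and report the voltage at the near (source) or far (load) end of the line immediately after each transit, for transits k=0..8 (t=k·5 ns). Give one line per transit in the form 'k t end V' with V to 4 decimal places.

0 0 source 0.5000
1 5 load 0.6000
2 10 source 0.6667
3 15 load 0.6800
4 20 source 0.6889
5 25 load 0.6907
6 30 source 0.6919
7 35 load 0.6921
8 40 source 0.6922

Γ_L=0.200000, Γ_S=0.666667; launch V₁=3·100/600=0.500000
k=0 src: V=0.5000
k=1 load: inc=0.500000, refl=0.500000·0.200000=0.1000; V=0.000000+0.500000+0.100000=0.6000
k=2 src: inc=0.100000, refl=0.100000·0.666667=0.0667; V=0.500000+0.100000+0.066667=0.6667
k=3 load: inc=0.066667, refl=0.066667·0.200000=0.0133; V=0.600000+0.066667+0.013333=0.6800
k=4 src: inc=0.013333, refl=0.013333·0.666667=0.0089; V=0.666667+0.013333+0.008889=0.6889
k=5 load: inc=0.008889, refl=0.008889·0.200000=0.0018; V=0.680000+0.008889+0.001778=0.6907
k=6 src: inc=0.001778, refl=0.001778·0.666667=0.0012; V=0.688889+0.001778+0.001185=0.6919
k=7 load: inc=0.001185, refl=0.001185·0.200000=0.0002; V=0.690667+0.001185+0.000237=0.6921
k=8 src: inc=0.000237, refl=0.000237·0.666667=0.0002; V=0.691852+0.000237+0.000158=0.6922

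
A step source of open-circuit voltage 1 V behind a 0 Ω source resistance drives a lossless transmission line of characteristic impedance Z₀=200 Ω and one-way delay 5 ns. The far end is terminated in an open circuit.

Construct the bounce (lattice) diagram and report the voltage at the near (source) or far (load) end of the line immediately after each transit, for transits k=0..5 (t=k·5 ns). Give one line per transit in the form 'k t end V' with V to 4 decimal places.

Γ_L=1.000000, Γ_S=-1.000000; launch V₁=1·200/200=1.000000
k=0 src: V=1.0000
k=1 load: inc=1.000000, refl=1.000000·1.000000=1.0000; V=0.000000+1.000000+1.000000=2.0000
k=2 src: inc=1.000000, refl=1.000000·-1.000000=-1.0000; V=1.000000+1.000000+-1.000000=1.0000
k=3 load: inc=-1.000000, refl=-1.000000·1.000000=-1.0000; V=2.000000+-1.000000+-1.000000=0.0000
k=4 src: inc=-1.000000, refl=-1.000000·-1.000000=1.0000; V=1.000000+-1.000000+1.000000=1.0000
k=5 load: inc=1.000000, refl=1.000000·1.000000=1.0000; V=0.000000+1.000000+1.000000=2.0000

0 0 source 1.0000
1 5 load 2.0000
2 10 source 1.0000
3 15 load 0.0000
4 20 source 1.0000
5 25 load 2.0000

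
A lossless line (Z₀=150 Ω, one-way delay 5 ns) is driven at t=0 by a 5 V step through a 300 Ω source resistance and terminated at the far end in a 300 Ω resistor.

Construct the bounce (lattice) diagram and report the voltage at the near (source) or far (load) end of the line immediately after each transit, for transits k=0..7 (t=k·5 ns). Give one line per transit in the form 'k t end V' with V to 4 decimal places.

0 0 source 1.6667
1 5 load 2.2222
2 10 source 2.4074
3 15 load 2.4691
4 20 source 2.4897
5 25 load 2.4966
6 30 source 2.4989
7 35 load 2.4996

Γ_L=0.333333, Γ_S=0.333333; launch V₁=5·150/450=1.666667
k=0 src: V=1.6667
k=1 load: inc=1.666667, refl=1.666667·0.333333=0.5556; V=0.000000+1.666667+0.555556=2.2222
k=2 src: inc=0.555556, refl=0.555556·0.333333=0.1852; V=1.666667+0.555556+0.185185=2.4074
k=3 load: inc=0.185185, refl=0.185185·0.333333=0.0617; V=2.222222+0.185185+0.061728=2.4691
k=4 src: inc=0.061728, refl=0.061728·0.333333=0.0206; V=2.407407+0.061728+0.020576=2.4897
k=5 load: inc=0.020576, refl=0.020576·0.333333=0.0069; V=2.469136+0.020576+0.006859=2.4966
k=6 src: inc=0.006859, refl=0.006859·0.333333=0.0023; V=2.489712+0.006859+0.002286=2.4989
k=7 load: inc=0.002286, refl=0.002286·0.333333=0.0008; V=2.496571+0.002286+0.000762=2.4996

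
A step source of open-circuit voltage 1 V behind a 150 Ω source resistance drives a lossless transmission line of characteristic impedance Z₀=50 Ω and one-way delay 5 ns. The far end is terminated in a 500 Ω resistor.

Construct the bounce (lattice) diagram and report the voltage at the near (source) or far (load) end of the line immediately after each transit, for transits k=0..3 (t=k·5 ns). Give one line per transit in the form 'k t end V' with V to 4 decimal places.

0 0 source 0.2500
1 5 load 0.4545
2 10 source 0.5568
3 15 load 0.6405

Γ_L=0.818182, Γ_S=0.500000; launch V₁=1·50/200=0.250000
k=0 src: V=0.2500
k=1 load: inc=0.250000, refl=0.250000·0.818182=0.2045; V=0.000000+0.250000+0.204545=0.4545
k=2 src: inc=0.204545, refl=0.204545·0.500000=0.1023; V=0.250000+0.204545+0.102273=0.5568
k=3 load: inc=0.102273, refl=0.102273·0.818182=0.0837; V=0.454545+0.102273+0.083678=0.6405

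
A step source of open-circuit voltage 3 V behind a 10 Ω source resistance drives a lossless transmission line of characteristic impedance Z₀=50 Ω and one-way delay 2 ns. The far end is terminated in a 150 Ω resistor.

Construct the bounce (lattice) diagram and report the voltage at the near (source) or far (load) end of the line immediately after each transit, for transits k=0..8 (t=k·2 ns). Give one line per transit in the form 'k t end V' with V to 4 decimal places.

Γ_L=0.500000, Γ_S=-0.666667; launch V₁=3·50/60=2.500000
k=0 src: V=2.5000
k=1 load: inc=2.500000, refl=2.500000·0.500000=1.2500; V=0.000000+2.500000+1.250000=3.7500
k=2 src: inc=1.250000, refl=1.250000·-0.666667=-0.8333; V=2.500000+1.250000+-0.833333=2.9167
k=3 load: inc=-0.833333, refl=-0.833333·0.500000=-0.4167; V=3.750000+-0.833333+-0.416667=2.5000
k=4 src: inc=-0.416667, refl=-0.416667·-0.666667=0.2778; V=2.916667+-0.416667+0.277778=2.7778
k=5 load: inc=0.277778, refl=0.277778·0.500000=0.1389; V=2.500000+0.277778+0.138889=2.9167
k=6 src: inc=0.138889, refl=0.138889·-0.666667=-0.0926; V=2.777778+0.138889+-0.092593=2.8241
k=7 load: inc=-0.092593, refl=-0.092593·0.500000=-0.0463; V=2.916667+-0.092593+-0.046296=2.7778
k=8 src: inc=-0.046296, refl=-0.046296·-0.666667=0.0309; V=2.824074+-0.046296+0.030864=2.8086

0 0 source 2.5000
1 2 load 3.7500
2 4 source 2.9167
3 6 load 2.5000
4 8 source 2.7778
5 10 load 2.9167
6 12 source 2.8241
7 14 load 2.7778
8 16 source 2.8086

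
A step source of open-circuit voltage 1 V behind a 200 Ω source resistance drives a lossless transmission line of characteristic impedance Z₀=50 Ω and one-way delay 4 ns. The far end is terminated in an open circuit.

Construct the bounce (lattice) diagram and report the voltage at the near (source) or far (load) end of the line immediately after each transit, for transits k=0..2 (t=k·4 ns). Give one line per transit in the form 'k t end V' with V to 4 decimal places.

0 0 source 0.2000
1 4 load 0.4000
2 8 source 0.5200

Γ_L=1.000000, Γ_S=0.600000; launch V₁=1·50/250=0.200000
k=0 src: V=0.2000
k=1 load: inc=0.200000, refl=0.200000·1.000000=0.2000; V=0.000000+0.200000+0.200000=0.4000
k=2 src: inc=0.200000, refl=0.200000·0.600000=0.1200; V=0.200000+0.200000+0.120000=0.5200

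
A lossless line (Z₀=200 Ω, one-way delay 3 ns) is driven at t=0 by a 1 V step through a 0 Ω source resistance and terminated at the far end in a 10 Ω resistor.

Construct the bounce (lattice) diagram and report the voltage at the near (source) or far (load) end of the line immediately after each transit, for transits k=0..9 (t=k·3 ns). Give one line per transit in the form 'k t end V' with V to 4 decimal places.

Γ_L=-0.904762, Γ_S=-1.000000; launch V₁=1·200/200=1.000000
k=0 src: V=1.0000
k=1 load: inc=1.000000, refl=1.000000·-0.904762=-0.9048; V=0.000000+1.000000+-0.904762=0.0952
k=2 src: inc=-0.904762, refl=-0.904762·-1.000000=0.9048; V=1.000000+-0.904762+0.904762=1.0000
k=3 load: inc=0.904762, refl=0.904762·-0.904762=-0.8186; V=0.095238+0.904762+-0.818594=0.1814
k=4 src: inc=-0.818594, refl=-0.818594·-1.000000=0.8186; V=1.000000+-0.818594+0.818594=1.0000
k=5 load: inc=0.818594, refl=0.818594·-0.904762=-0.7406; V=0.181406+0.818594+-0.740633=0.2594
k=6 src: inc=-0.740633, refl=-0.740633·-1.000000=0.7406; V=1.000000+-0.740633+0.740633=1.0000
k=7 load: inc=0.740633, refl=0.740633·-0.904762=-0.6701; V=0.259367+0.740633+-0.670096=0.3299
k=8 src: inc=-0.670096, refl=-0.670096·-1.000000=0.6701; V=1.000000+-0.670096+0.670096=1.0000
k=9 load: inc=0.670096, refl=0.670096·-0.904762=-0.6063; V=0.329904+0.670096+-0.606278=0.3937

0 0 source 1.0000
1 3 load 0.0952
2 6 source 1.0000
3 9 load 0.1814
4 12 source 1.0000
5 15 load 0.2594
6 18 source 1.0000
7 21 load 0.3299
8 24 source 1.0000
9 27 load 0.3937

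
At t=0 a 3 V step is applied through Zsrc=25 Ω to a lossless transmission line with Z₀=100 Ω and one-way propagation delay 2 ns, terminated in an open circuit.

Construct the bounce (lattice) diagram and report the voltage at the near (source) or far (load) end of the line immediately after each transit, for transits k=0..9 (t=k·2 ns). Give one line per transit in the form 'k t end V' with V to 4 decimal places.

0 0 source 2.4000
1 2 load 4.8000
2 4 source 3.3600
3 6 load 1.9200
4 8 source 2.7840
5 10 load 3.6480
6 12 source 3.1296
7 14 load 2.6112
8 16 source 2.9222
9 18 load 3.2333

Γ_L=1.000000, Γ_S=-0.600000; launch V₁=3·100/125=2.400000
k=0 src: V=2.4000
k=1 load: inc=2.400000, refl=2.400000·1.000000=2.4000; V=0.000000+2.400000+2.400000=4.8000
k=2 src: inc=2.400000, refl=2.400000·-0.600000=-1.4400; V=2.400000+2.400000+-1.440000=3.3600
k=3 load: inc=-1.440000, refl=-1.440000·1.000000=-1.4400; V=4.800000+-1.440000+-1.440000=1.9200
k=4 src: inc=-1.440000, refl=-1.440000·-0.600000=0.8640; V=3.360000+-1.440000+0.864000=2.7840
k=5 load: inc=0.864000, refl=0.864000·1.000000=0.8640; V=1.920000+0.864000+0.864000=3.6480
k=6 src: inc=0.864000, refl=0.864000·-0.600000=-0.5184; V=2.784000+0.864000+-0.518400=3.1296
k=7 load: inc=-0.518400, refl=-0.518400·1.000000=-0.5184; V=3.648000+-0.518400+-0.518400=2.6112
k=8 src: inc=-0.518400, refl=-0.518400·-0.600000=0.3110; V=3.129600+-0.518400+0.311040=2.9222
k=9 load: inc=0.311040, refl=0.311040·1.000000=0.3110; V=2.611200+0.311040+0.311040=3.2333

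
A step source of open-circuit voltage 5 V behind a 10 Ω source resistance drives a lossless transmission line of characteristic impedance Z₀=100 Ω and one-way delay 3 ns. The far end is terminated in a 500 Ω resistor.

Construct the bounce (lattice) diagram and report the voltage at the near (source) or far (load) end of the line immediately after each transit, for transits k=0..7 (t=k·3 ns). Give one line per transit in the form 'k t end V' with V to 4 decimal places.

Γ_L=0.666667, Γ_S=-0.818182; launch V₁=5·100/110=4.545455
k=0 src: V=4.5455
k=1 load: inc=4.545455, refl=4.545455·0.666667=3.0303; V=0.000000+4.545455+3.030303=7.5758
k=2 src: inc=3.030303, refl=3.030303·-0.818182=-2.4793; V=4.545455+3.030303+-2.479339=5.0964
k=3 load: inc=-2.479339, refl=-2.479339·0.666667=-1.6529; V=7.575758+-2.479339+-1.652893=3.4435
k=4 src: inc=-1.652893, refl=-1.652893·-0.818182=1.3524; V=5.096419+-1.652893+1.352367=4.7959
k=5 load: inc=1.352367, refl=1.352367·0.666667=0.9016; V=3.443526+1.352367+0.901578=5.6975
k=6 src: inc=0.901578, refl=0.901578·-0.818182=-0.7377; V=4.795893+0.901578+-0.737655=4.9598
k=7 load: inc=-0.737655, refl=-0.737655·0.666667=-0.4918; V=5.697471+-0.737655+-0.491770=4.4680

0 0 source 4.5455
1 3 load 7.5758
2 6 source 5.0964
3 9 load 3.4435
4 12 source 4.7959
5 15 load 5.6975
6 18 source 4.9598
7 21 load 4.4680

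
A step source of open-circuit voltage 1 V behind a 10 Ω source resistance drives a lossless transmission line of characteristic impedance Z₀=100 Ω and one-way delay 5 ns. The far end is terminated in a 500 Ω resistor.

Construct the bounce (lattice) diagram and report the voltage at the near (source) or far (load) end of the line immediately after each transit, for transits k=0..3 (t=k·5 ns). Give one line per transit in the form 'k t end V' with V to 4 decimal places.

0 0 source 0.9091
1 5 load 1.5152
2 10 source 1.0193
3 15 load 0.6887

Γ_L=0.666667, Γ_S=-0.818182; launch V₁=1·100/110=0.909091
k=0 src: V=0.9091
k=1 load: inc=0.909091, refl=0.909091·0.666667=0.6061; V=0.000000+0.909091+0.606061=1.5152
k=2 src: inc=0.606061, refl=0.606061·-0.818182=-0.4959; V=0.909091+0.606061+-0.495868=1.0193
k=3 load: inc=-0.495868, refl=-0.495868·0.666667=-0.3306; V=1.515152+-0.495868+-0.330579=0.6887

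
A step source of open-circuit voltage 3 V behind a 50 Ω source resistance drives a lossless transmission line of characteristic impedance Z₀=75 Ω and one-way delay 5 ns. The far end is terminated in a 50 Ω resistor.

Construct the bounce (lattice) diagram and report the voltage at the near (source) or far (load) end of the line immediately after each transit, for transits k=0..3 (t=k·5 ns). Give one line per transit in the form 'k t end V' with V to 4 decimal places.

Γ_L=-0.200000, Γ_S=-0.200000; launch V₁=3·75/125=1.800000
k=0 src: V=1.8000
k=1 load: inc=1.800000, refl=1.800000·-0.200000=-0.3600; V=0.000000+1.800000+-0.360000=1.4400
k=2 src: inc=-0.360000, refl=-0.360000·-0.200000=0.0720; V=1.800000+-0.360000+0.072000=1.5120
k=3 load: inc=0.072000, refl=0.072000·-0.200000=-0.0144; V=1.440000+0.072000+-0.014400=1.4976

0 0 source 1.8000
1 5 load 1.4400
2 10 source 1.5120
3 15 load 1.4976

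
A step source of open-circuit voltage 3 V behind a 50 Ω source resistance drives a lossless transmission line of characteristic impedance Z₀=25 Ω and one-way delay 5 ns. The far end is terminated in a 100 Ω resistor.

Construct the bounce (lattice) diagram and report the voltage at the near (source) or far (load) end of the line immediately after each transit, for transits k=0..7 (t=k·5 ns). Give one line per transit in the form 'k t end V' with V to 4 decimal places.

0 0 source 1.0000
1 5 load 1.6000
2 10 source 1.8000
3 15 load 1.9200
4 20 source 1.9600
5 25 load 1.9840
6 30 source 1.9920
7 35 load 1.9968

Γ_L=0.600000, Γ_S=0.333333; launch V₁=3·25/75=1.000000
k=0 src: V=1.0000
k=1 load: inc=1.000000, refl=1.000000·0.600000=0.6000; V=0.000000+1.000000+0.600000=1.6000
k=2 src: inc=0.600000, refl=0.600000·0.333333=0.2000; V=1.000000+0.600000+0.200000=1.8000
k=3 load: inc=0.200000, refl=0.200000·0.600000=0.1200; V=1.600000+0.200000+0.120000=1.9200
k=4 src: inc=0.120000, refl=0.120000·0.333333=0.0400; V=1.800000+0.120000+0.040000=1.9600
k=5 load: inc=0.040000, refl=0.040000·0.600000=0.0240; V=1.920000+0.040000+0.024000=1.9840
k=6 src: inc=0.024000, refl=0.024000·0.333333=0.0080; V=1.960000+0.024000+0.008000=1.9920
k=7 load: inc=0.008000, refl=0.008000·0.600000=0.0048; V=1.984000+0.008000+0.004800=1.9968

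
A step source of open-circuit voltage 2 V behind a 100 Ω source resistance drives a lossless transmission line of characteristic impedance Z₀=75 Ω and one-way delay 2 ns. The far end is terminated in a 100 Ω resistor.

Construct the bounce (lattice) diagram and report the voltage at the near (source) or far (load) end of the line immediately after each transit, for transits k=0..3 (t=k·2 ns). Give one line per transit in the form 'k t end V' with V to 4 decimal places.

Γ_L=0.142857, Γ_S=0.142857; launch V₁=2·75/175=0.857143
k=0 src: V=0.8571
k=1 load: inc=0.857143, refl=0.857143·0.142857=0.1224; V=0.000000+0.857143+0.122449=0.9796
k=2 src: inc=0.122449, refl=0.122449·0.142857=0.0175; V=0.857143+0.122449+0.017493=0.9971
k=3 load: inc=0.017493, refl=0.017493·0.142857=0.0025; V=0.979592+0.017493+0.002499=0.9996

0 0 source 0.8571
1 2 load 0.9796
2 4 source 0.9971
3 6 load 0.9996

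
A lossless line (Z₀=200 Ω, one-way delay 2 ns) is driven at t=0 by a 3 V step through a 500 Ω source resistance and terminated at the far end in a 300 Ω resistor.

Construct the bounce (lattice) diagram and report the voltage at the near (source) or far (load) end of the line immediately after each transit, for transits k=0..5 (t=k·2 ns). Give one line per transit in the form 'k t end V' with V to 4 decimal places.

Γ_L=0.200000, Γ_S=0.428571; launch V₁=3·200/700=0.857143
k=0 src: V=0.8571
k=1 load: inc=0.857143, refl=0.857143·0.200000=0.1714; V=0.000000+0.857143+0.171429=1.0286
k=2 src: inc=0.171429, refl=0.171429·0.428571=0.0735; V=0.857143+0.171429+0.073469=1.1020
k=3 load: inc=0.073469, refl=0.073469·0.200000=0.0147; V=1.028571+0.073469+0.014694=1.1167
k=4 src: inc=0.014694, refl=0.014694·0.428571=0.0063; V=1.102041+0.014694+0.006297=1.1230
k=5 load: inc=0.006297, refl=0.006297·0.200000=0.0013; V=1.116735+0.006297+0.001259=1.1243

0 0 source 0.8571
1 2 load 1.0286
2 4 source 1.1020
3 6 load 1.1167
4 8 source 1.1230
5 10 load 1.1243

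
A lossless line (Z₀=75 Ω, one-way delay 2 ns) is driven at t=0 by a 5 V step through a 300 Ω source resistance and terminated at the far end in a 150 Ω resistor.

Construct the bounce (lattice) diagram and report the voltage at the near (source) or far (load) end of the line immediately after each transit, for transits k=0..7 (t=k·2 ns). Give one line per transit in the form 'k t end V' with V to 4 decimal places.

0 0 source 1.0000
1 2 load 1.3333
2 4 source 1.5333
3 6 load 1.6000
4 8 source 1.6400
5 10 load 1.6533
6 12 source 1.6613
7 14 load 1.6640

Γ_L=0.333333, Γ_S=0.600000; launch V₁=5·75/375=1.000000
k=0 src: V=1.0000
k=1 load: inc=1.000000, refl=1.000000·0.333333=0.3333; V=0.000000+1.000000+0.333333=1.3333
k=2 src: inc=0.333333, refl=0.333333·0.600000=0.2000; V=1.000000+0.333333+0.200000=1.5333
k=3 load: inc=0.200000, refl=0.200000·0.333333=0.0667; V=1.333333+0.200000+0.066667=1.6000
k=4 src: inc=0.066667, refl=0.066667·0.600000=0.0400; V=1.533333+0.066667+0.040000=1.6400
k=5 load: inc=0.040000, refl=0.040000·0.333333=0.0133; V=1.600000+0.040000+0.013333=1.6533
k=6 src: inc=0.013333, refl=0.013333·0.600000=0.0080; V=1.640000+0.013333+0.008000=1.6613
k=7 load: inc=0.008000, refl=0.008000·0.333333=0.0027; V=1.653333+0.008000+0.002667=1.6640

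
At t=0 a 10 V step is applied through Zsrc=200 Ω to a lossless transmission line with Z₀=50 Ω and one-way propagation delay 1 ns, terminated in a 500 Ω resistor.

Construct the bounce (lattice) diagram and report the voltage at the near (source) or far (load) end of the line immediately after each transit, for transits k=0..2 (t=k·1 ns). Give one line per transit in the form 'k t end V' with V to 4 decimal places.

0 0 source 2.0000
1 1 load 3.6364
2 2 source 4.6182

Γ_L=0.818182, Γ_S=0.600000; launch V₁=10·50/250=2.000000
k=0 src: V=2.0000
k=1 load: inc=2.000000, refl=2.000000·0.818182=1.6364; V=0.000000+2.000000+1.636364=3.6364
k=2 src: inc=1.636364, refl=1.636364·0.600000=0.9818; V=2.000000+1.636364+0.981818=4.6182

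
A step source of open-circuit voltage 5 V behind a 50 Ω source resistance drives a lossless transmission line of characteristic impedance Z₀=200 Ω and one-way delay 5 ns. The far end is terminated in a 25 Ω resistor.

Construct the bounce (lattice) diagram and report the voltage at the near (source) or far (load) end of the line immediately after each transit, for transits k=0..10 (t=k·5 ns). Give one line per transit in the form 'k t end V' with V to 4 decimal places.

0 0 source 4.0000
1 5 load 0.8889
2 10 source 2.7556
3 15 load 1.3037
4 20 source 2.1748
5 25 load 1.4973
6 30 source 1.9038
7 35 load 1.5876
8 40 source 1.7773
9 45 load 1.6298
10 50 source 1.7183

Γ_L=-0.777778, Γ_S=-0.600000; launch V₁=5·200/250=4.000000
k=0 src: V=4.0000
k=1 load: inc=4.000000, refl=4.000000·-0.777778=-3.1111; V=0.000000+4.000000+-3.111111=0.8889
k=2 src: inc=-3.111111, refl=-3.111111·-0.600000=1.8667; V=4.000000+-3.111111+1.866667=2.7556
k=3 load: inc=1.866667, refl=1.866667·-0.777778=-1.4519; V=0.888889+1.866667+-1.451852=1.3037
k=4 src: inc=-1.451852, refl=-1.451852·-0.600000=0.8711; V=2.755556+-1.451852+0.871111=2.1748
k=5 load: inc=0.871111, refl=0.871111·-0.777778=-0.6775; V=1.303704+0.871111+-0.677531=1.4973
k=6 src: inc=-0.677531, refl=-0.677531·-0.600000=0.4065; V=2.174815+-0.677531+0.406519=1.9038
k=7 load: inc=0.406519, refl=0.406519·-0.777778=-0.3162; V=1.497284+0.406519+-0.316181=1.5876
k=8 src: inc=-0.316181, refl=-0.316181·-0.600000=0.1897; V=1.903802+-0.316181+0.189709=1.7773
k=9 load: inc=0.189709, refl=0.189709·-0.777778=-0.1476; V=1.587621+0.189709+-0.147551=1.6298
k=10 src: inc=-0.147551, refl=-0.147551·-0.600000=0.0885; V=1.777330+-0.147551+0.088531=1.7183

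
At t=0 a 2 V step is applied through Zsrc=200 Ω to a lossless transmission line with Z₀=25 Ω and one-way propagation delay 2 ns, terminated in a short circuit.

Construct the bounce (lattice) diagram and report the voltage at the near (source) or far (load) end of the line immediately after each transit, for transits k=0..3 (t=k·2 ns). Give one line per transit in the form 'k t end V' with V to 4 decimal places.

0 0 source 0.2222
1 2 load 0.0000
2 4 source -0.1728
3 6 load 0.0000

Γ_L=-1.000000, Γ_S=0.777778; launch V₁=2·25/225=0.222222
k=0 src: V=0.2222
k=1 load: inc=0.222222, refl=0.222222·-1.000000=-0.2222; V=0.000000+0.222222+-0.222222=0.0000
k=2 src: inc=-0.222222, refl=-0.222222·0.777778=-0.1728; V=0.222222+-0.222222+-0.172840=-0.1728
k=3 load: inc=-0.172840, refl=-0.172840·-1.000000=0.1728; V=0.000000+-0.172840+0.172840=0.0000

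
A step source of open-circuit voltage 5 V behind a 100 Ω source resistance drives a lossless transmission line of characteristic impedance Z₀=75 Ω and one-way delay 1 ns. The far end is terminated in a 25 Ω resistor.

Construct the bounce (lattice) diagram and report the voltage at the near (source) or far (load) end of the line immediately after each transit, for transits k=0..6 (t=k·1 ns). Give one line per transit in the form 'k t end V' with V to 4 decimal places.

0 0 source 2.1429
1 1 load 1.0714
2 2 source 0.9184
3 3 load 0.9949
4 4 source 1.0058
5 5 load 1.0004
6 6 source 0.9996

Γ_L=-0.500000, Γ_S=0.142857; launch V₁=5·75/175=2.142857
k=0 src: V=2.1429
k=1 load: inc=2.142857, refl=2.142857·-0.500000=-1.0714; V=0.000000+2.142857+-1.071429=1.0714
k=2 src: inc=-1.071429, refl=-1.071429·0.142857=-0.1531; V=2.142857+-1.071429+-0.153061=0.9184
k=3 load: inc=-0.153061, refl=-0.153061·-0.500000=0.0765; V=1.071429+-0.153061+0.076531=0.9949
k=4 src: inc=0.076531, refl=0.076531·0.142857=0.0109; V=0.918367+0.076531+0.010933=1.0058
k=5 load: inc=0.010933, refl=0.010933·-0.500000=-0.0055; V=0.994898+0.010933+-0.005466=1.0004
k=6 src: inc=-0.005466, refl=-0.005466·0.142857=-0.0008; V=1.005831+-0.005466+-0.000781=0.9996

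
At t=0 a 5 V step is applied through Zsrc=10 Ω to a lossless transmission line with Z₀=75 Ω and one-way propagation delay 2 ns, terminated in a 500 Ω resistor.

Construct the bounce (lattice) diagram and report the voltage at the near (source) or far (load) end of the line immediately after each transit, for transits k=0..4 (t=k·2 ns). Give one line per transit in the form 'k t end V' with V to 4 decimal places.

Γ_L=0.739130, Γ_S=-0.764706; launch V₁=5·75/85=4.411765
k=0 src: V=4.4118
k=1 load: inc=4.411765, refl=4.411765·0.739130=3.2609; V=0.000000+4.411765+3.260870=7.6726
k=2 src: inc=3.260870, refl=3.260870·-0.764706=-2.4936; V=4.411765+3.260870+-2.493606=5.1790
k=3 load: inc=-2.493606, refl=-2.493606·0.739130=-1.8431; V=7.672634+-2.493606+-1.843100=3.3359
k=4 src: inc=-1.843100, refl=-1.843100·-0.764706=1.4094; V=5.179028+-1.843100+1.409430=4.7454

0 0 source 4.4118
1 2 load 7.6726
2 4 source 5.1790
3 6 load 3.3359
4 8 source 4.7454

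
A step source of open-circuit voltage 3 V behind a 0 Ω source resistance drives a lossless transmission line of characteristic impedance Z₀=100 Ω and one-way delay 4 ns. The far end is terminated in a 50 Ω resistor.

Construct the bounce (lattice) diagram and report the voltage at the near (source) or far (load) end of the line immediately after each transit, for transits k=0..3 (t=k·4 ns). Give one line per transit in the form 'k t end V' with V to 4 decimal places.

0 0 source 3.0000
1 4 load 2.0000
2 8 source 3.0000
3 12 load 2.6667

Γ_L=-0.333333, Γ_S=-1.000000; launch V₁=3·100/100=3.000000
k=0 src: V=3.0000
k=1 load: inc=3.000000, refl=3.000000·-0.333333=-1.0000; V=0.000000+3.000000+-1.000000=2.0000
k=2 src: inc=-1.000000, refl=-1.000000·-1.000000=1.0000; V=3.000000+-1.000000+1.000000=3.0000
k=3 load: inc=1.000000, refl=1.000000·-0.333333=-0.3333; V=2.000000+1.000000+-0.333333=2.6667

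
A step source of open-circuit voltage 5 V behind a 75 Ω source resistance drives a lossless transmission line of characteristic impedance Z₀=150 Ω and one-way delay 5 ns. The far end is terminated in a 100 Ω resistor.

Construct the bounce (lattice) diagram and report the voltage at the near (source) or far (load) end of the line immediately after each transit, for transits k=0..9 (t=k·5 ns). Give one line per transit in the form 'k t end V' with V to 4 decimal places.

Γ_L=-0.200000, Γ_S=-0.333333; launch V₁=5·150/225=3.333333
k=0 src: V=3.3333
k=1 load: inc=3.333333, refl=3.333333·-0.200000=-0.6667; V=0.000000+3.333333+-0.666667=2.6667
k=2 src: inc=-0.666667, refl=-0.666667·-0.333333=0.2222; V=3.333333+-0.666667+0.222222=2.8889
k=3 load: inc=0.222222, refl=0.222222·-0.200000=-0.0444; V=2.666667+0.222222+-0.044444=2.8444
k=4 src: inc=-0.044444, refl=-0.044444·-0.333333=0.0148; V=2.888889+-0.044444+0.014815=2.8593
k=5 load: inc=0.014815, refl=0.014815·-0.200000=-0.0030; V=2.844444+0.014815+-0.002963=2.8563
k=6 src: inc=-0.002963, refl=-0.002963·-0.333333=0.0010; V=2.859259+-0.002963+0.000988=2.8573
k=7 load: inc=0.000988, refl=0.000988·-0.200000=-0.0002; V=2.856296+0.000988+-0.000198=2.8571
k=8 src: inc=-0.000198, refl=-0.000198·-0.333333=0.0001; V=2.857284+-0.000198+0.000066=2.8572
k=9 load: inc=0.000066, refl=0.000066·-0.200000=-0.0000; V=2.857086+0.000066+-0.000013=2.8571

0 0 source 3.3333
1 5 load 2.6667
2 10 source 2.8889
3 15 load 2.8444
4 20 source 2.8593
5 25 load 2.8563
6 30 source 2.8573
7 35 load 2.8571
8 40 source 2.8572
9 45 load 2.8571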